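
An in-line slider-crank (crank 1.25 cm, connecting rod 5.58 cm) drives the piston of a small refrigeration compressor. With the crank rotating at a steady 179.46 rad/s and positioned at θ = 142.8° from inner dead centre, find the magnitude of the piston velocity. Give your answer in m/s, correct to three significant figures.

ω = 179.5 rad/s
For an in-line slider-crank, x = r cosθ + √(L² − r² sin²θ), so v = −rω sinθ·[1 + r cosθ/√(L² − r² sin²θ)].
With r = 0.0125 m, L = 0.0558 m, θ = 142.8°: √(L² − r² sin²θ) = 0.055286 m.
v = −0.0125·179.5·0.60460·[1 + 0.0125·-0.79653/0.055286] = -1.112 m/s.
|v| = 1.112 m/s.

1.11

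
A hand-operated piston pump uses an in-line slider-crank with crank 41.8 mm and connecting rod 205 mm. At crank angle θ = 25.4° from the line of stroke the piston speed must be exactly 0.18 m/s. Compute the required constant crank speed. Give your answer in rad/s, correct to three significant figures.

For an in-line slider-crank, |v_piston| = rω|sinθ|·[1 + r cosθ/√(L² − r² sin²θ)].
With r = 0.0418 m, L = 0.205 m, θ = 25.4°: the bracketed kinematic factor |dx/dθ| = 0.021245 m.
ω = v/|dx/dθ| = 0.18/0.021245 = 8.4727 rad/s.

8.47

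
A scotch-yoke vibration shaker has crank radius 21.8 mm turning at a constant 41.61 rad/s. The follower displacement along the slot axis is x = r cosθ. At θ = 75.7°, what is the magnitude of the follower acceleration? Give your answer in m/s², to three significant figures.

ω = 41.61 rad/s
x = r cosθ ⇒ ẍ = −rω² cosθ (ω constant).
|a| = rω²|cosθ| = 0.0218·(41.61)²·|cos 75.7°| = 9.3228 m/s².

9.32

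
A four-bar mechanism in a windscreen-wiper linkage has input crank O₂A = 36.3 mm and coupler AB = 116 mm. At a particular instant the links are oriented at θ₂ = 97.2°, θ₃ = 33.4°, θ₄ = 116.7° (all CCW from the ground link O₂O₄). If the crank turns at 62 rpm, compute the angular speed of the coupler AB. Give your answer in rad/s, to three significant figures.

0.683

ω₂ = 6.493 rad/s (from 62 rpm).
Differentiating the loop-closure r₂e^{iθ₂}+r₃e^{iθ₃}=r₁+r₄e^{iθ₄} gives r₂ω₂e^{iθ₂}+r₃ω₃e^{iθ₃}=r₄ω₄e^{iθ₄}.
Eliminating the other unknown: ω₃ = r₂ω₂ sin(θ₄−θ₂) / [r₃ sin(θ₃−θ₄)].
Numerator sine = +0.33381; denominator sine = -0.99317.
Result = 0.0363·6.493·(+0.33381) / (0.116·(-0.99317)) = -0.68287 rad/s; magnitude 0.68287 rad/s.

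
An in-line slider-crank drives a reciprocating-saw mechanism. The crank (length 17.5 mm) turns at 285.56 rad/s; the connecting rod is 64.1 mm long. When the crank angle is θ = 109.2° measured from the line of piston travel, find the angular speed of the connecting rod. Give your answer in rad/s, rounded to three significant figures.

26.5

ω = 285.6 rad/s
The rod makes angle φ with the slider axis where L sinφ = r sinθ; differentiating, L cosφ·φ̇ = r ω cosθ.
L cosφ = √(L² − r² sin²θ) = 0.061933 m.
|ω_rod| = r ω |cosθ| / √(L² − r² sin²θ) = 0.0175·285.6·0.32887/0.061933 = 26.536 rad/s.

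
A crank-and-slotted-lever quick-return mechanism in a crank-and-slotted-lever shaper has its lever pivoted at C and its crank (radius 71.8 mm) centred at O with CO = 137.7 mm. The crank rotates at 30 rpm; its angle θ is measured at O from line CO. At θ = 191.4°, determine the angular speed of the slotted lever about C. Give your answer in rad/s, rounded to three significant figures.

3.01

ω = 3.142 rad/s (from 30 rpm).
Crank pin A relative to C: A = (d + r cosθ, r sinθ); lever angle φ = atan2(r sinθ, d + r cosθ).
Differentiating tanφ: φ̇ = rω(d cosθ + r)/(d² + r² + 2dr cosθ).
d² + r² + 2dr cosθ = |CA|² = 0.00473292 m²;  d cosθ + r = -0.063183 m.
|ω_lever| = |0.0718·3.142·-0.063183| / 0.00473292 = 3.0113 rad/s.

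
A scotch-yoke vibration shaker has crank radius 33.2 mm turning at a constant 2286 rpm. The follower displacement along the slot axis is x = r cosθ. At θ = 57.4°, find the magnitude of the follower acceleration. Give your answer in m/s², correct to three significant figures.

1030

ω = 239.4 rad/s (from 2286 rpm).
x = r cosθ ⇒ ẍ = −rω² cosθ (ω constant).
|a| = rω²|cosθ| = 0.0332·(239.4)²·|cos 57.4°| = 1025.1 m/s².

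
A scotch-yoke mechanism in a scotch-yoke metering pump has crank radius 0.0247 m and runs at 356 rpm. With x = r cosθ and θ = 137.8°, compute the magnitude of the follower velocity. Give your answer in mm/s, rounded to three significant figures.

ω = 37.28 rad/s (from 356 rpm).
x = r cosθ ⇒ ẋ = −rω sinθ.
|v| = rω|sinθ| = 0.0247·37.28·|sin 137.8°| = 0.61853 m/s = 618.53 mm/s.

619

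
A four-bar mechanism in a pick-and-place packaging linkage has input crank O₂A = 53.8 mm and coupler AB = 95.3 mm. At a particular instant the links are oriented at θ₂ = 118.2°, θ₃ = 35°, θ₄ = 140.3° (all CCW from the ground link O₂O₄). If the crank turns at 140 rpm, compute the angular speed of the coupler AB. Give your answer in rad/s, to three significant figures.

ω₂ = 14.66 rad/s (from 140 rpm).
Differentiating the loop-closure r₂e^{iθ₂}+r₃e^{iθ₃}=r₁+r₄e^{iθ₄} gives r₂ω₂e^{iθ₂}+r₃ω₃e^{iθ₃}=r₄ω₄e^{iθ₄}.
Eliminating the other unknown: ω₃ = r₂ω₂ sin(θ₄−θ₂) / [r₃ sin(θ₃−θ₄)].
Numerator sine = +0.37622; denominator sine = -0.96456.
Result = 0.0538·14.66·(+0.37622) / (0.0953·(-0.96456)) = -3.2282 rad/s; magnitude 3.2282 rad/s.

3.23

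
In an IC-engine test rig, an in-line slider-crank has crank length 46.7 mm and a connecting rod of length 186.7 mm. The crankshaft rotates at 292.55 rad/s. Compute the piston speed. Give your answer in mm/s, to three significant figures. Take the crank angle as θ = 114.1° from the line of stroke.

ω = 292.6 rad/s
For an in-line slider-crank, x = r cosθ + √(L² − r² sin²θ), so v = −rω sinθ·[1 + r cosθ/√(L² − r² sin²θ)].
With r = 0.0467 m, L = 0.1867 m, θ = 114.1°: √(L² − r² sin²θ) = 0.18177 m.
v = −0.0467·292.6·0.91283·[1 + 0.0467·-0.40833/0.18177] = -11.163 m/s.
|v| = 11.163 m/s = 11163 mm/s.

11200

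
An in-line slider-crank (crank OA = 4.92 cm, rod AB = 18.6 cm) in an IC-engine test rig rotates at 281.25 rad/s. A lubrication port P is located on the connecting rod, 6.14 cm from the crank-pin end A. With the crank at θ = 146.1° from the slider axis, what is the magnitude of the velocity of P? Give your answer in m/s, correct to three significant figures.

10.5

ω = 281.2 rad/s.  Crank-pin speed |V_A| = rω = 13.838 m/s, perpendicular to OA.
Rod angle: sinφ = −(r/L) sinθ ⇒ φ = -8.484°; ω_rod = −rω cosθ/√(L²−r²sin²θ) = +62.432 rad/s.
V_P = V_A + ω_rod × AP, with AP = 0.0614 m along the rod.
Components: V_Px = −rω sinθ − a·ω_rod·sinφ = -7.1523 m/s;  V_Py = rω cosθ + a·ω_rod·cosφ = -7.6939 m/s.
|V_P| = √(V_Px² + V_Py²) = 10.505 m/s.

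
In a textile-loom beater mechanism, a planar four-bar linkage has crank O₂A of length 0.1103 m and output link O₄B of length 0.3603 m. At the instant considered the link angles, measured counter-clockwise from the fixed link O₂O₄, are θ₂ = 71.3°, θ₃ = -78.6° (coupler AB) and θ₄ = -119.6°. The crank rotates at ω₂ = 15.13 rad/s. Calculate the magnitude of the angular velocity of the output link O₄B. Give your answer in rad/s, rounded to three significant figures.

3.54

ω₂ = 15.13 rad/s
Differentiating the loop-closure r₂e^{iθ₂}+r₃e^{iθ₃}=r₁+r₄e^{iθ₄} gives r₂ω₂e^{iθ₂}+r₃ω₃e^{iθ₃}=r₄ω₄e^{iθ₄}.
Eliminating the other unknown: ω₄ = r₂ω₂ sin(θ₂−θ₃) / [r₄ sin(θ₄−θ₃)].
Numerator sine = +0.50151; denominator sine = -0.65606.
Result = 0.1103·15.13·(+0.50151) / (0.3603·(-0.65606)) = -3.5407 rad/s; magnitude 3.5407 rad/s.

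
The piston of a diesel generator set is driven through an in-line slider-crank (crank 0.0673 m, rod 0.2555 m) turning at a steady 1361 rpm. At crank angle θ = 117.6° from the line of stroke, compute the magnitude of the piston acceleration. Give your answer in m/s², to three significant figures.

840

ω = 2π·1361/60 = 142.5 rad/s
x(θ) = r cosθ + √(L² − r² sin²θ); with ω constant, a = ω²·d²x/dθ².
d²x/dθ² = −r cosθ − r²(cos2θ)/√u − r⁴ sin²2θ/(4u^{3/2}),  u = L² − r² sin²θ = 0.0617231 m².
Substituting r = 0.0673 m, L = 0.2555 m, θ = 117.6°: d²x/dθ² = +0.041359 m.
a = ω²·d²x/dθ² = (142.5)²·(+0.041359) = +840.12 m/s²;  |a| = 840.12 m/s².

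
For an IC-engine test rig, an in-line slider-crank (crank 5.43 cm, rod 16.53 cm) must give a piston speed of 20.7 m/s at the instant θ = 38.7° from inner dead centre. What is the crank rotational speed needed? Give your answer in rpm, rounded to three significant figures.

For an in-line slider-crank, |v_piston| = rω|sinθ|·[1 + r cosθ/√(L² − r² sin²θ)].
With r = 0.0543 m, L = 0.1653 m, θ = 38.7°: the bracketed kinematic factor |dx/dθ| = 0.042844 m.
ω = v/|dx/dθ| = 20.7/0.042844 = 483.15 rad/s.
N = 60ω/(2π) = 4613.7 rpm.

4610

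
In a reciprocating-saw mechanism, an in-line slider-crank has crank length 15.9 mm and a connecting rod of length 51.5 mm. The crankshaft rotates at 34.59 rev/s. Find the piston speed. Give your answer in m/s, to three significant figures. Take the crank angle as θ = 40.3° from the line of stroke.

ω = 2π·34.6 = 217.3 rad/s
For an in-line slider-crank, x = r cosθ + √(L² − r² sin²θ), so v = −rω sinθ·[1 + r cosθ/√(L² − r² sin²θ)].
With r = 0.0159 m, L = 0.0515 m, θ = 40.3°: √(L² − r² sin²θ) = 0.050463 m.
v = −0.0159·217.3·0.64679·[1 + 0.0159·0.76267/0.050463] = -2.7722 m/s.
|v| = 2.7722 m/s.

2.77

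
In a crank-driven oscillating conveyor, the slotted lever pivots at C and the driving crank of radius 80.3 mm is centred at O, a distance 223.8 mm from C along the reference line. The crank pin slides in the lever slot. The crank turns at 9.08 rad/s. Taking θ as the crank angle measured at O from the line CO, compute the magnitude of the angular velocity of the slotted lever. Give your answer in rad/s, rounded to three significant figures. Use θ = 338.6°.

2.34

ω = 9.08 rad/s
Crank pin A relative to C: A = (d + r cosθ, r sinθ); lever angle φ = atan2(r sinθ, d + r cosθ).
Differentiating tanφ: φ̇ = rω(d cosθ + r)/(d² + r² + 2dr cosθ).
d² + r² + 2dr cosθ = |CA|² = 0.0899988 m²;  d cosθ + r = +0.28867 m.
|ω_lever| = |0.0803·9.08·+0.28867| / 0.0899988 = 2.3387 rad/s.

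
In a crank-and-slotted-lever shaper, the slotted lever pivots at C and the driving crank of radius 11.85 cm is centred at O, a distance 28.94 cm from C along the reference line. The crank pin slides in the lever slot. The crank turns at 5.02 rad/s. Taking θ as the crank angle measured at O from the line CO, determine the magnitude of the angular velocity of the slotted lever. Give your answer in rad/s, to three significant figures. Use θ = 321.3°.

ω = 5.02 rad/s
Crank pin A relative to C: A = (d + r cosθ, r sinθ); lever angle φ = atan2(r sinθ, d + r cosθ).
Differentiating tanφ: φ̇ = rω(d cosθ + r)/(d² + r² + 2dr cosθ).
d² + r² + 2dr cosθ = |CA|² = 0.151323 m²;  d cosθ + r = +0.34436 m.
|ω_lever| = |0.1185·5.02·+0.34436| / 0.151323 = 1.3537 rad/s.

1.35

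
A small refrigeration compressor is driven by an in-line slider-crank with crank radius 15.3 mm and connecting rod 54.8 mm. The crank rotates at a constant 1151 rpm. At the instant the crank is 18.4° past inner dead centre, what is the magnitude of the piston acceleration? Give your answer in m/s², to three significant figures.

ω = 2π·1151/60 = 120.5 rad/s
x(θ) = r cosθ + √(L² − r² sin²θ); with ω constant, a = ω²·d²x/dθ².
d²x/dθ² = −r cosθ − r²(cos2θ)/√u − r⁴ sin²2θ/(4u^{3/2}),  u = L² − r² sin²θ = 0.00297972 m².
Substituting r = 0.0153 m, L = 0.0548 m, θ = 18.4°: d²x/dθ² = -0.017982 m.
a = ω²·d²x/dθ² = (120.5)²·(-0.017982) = -261.24 m/s²;  |a| = 261.24 m/s².

261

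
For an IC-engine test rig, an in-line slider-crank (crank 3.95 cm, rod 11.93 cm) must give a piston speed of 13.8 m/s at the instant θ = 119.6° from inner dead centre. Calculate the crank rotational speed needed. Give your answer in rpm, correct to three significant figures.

4630

For an in-line slider-crank, |v_piston| = rω|sinθ|·[1 + r cosθ/√(L² − r² sin²θ)].
With r = 0.0395 m, L = 0.1193 m, θ = 119.6°: the bracketed kinematic factor |dx/dθ| = 0.02848 m.
ω = v/|dx/dθ| = 13.8/0.02848 = 484.55 rad/s.
N = 60ω/(2π) = 4627.1 rpm.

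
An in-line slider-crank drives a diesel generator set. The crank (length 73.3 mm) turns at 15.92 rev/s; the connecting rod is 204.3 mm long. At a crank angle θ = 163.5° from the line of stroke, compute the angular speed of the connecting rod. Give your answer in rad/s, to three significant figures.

34.6

ω = 100 rad/s (converted from 15.92 rev/s).
The rod makes angle φ with the slider axis where L sinφ = r sinθ; differentiating, L cosφ·φ̇ = r ω cosθ.
L cosφ = √(L² − r² sin²θ) = 0.20324 m.
|ω_rod| = r ω |cosθ| / √(L² − r² sin²θ) = 0.0733·100·0.95882/0.20324 = 34.591 rad/s.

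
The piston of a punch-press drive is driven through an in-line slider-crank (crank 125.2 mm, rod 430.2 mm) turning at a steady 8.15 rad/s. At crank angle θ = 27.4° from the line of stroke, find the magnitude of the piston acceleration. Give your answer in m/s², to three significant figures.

ω = 8.15 rad/s
x(θ) = r cosθ + √(L² − r² sin²θ); with ω constant, a = ω²·d²x/dθ².
d²x/dθ² = −r cosθ − r²(cos2θ)/√u − r⁴ sin²2θ/(4u^{3/2}),  u = L² − r² sin²θ = 0.181752 m².
Substituting r = 0.1252 m, L = 0.4302 m, θ = 27.4°: d²x/dθ² = -0.13288 m.
a = ω²·d²x/dθ² = (8.15)²·(-0.13288) = -8.8261 m/s²;  |a| = 8.8261 m/s².

8.83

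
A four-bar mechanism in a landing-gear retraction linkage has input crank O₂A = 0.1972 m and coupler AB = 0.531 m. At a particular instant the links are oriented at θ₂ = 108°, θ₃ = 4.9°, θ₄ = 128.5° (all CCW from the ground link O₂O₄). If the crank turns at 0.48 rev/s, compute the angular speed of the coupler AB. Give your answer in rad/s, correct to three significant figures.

ω₂ = 3.016 rad/s (from 0.48 rev/s).
Differentiating the loop-closure r₂e^{iθ₂}+r₃e^{iθ₃}=r₁+r₄e^{iθ₄} gives r₂ω₂e^{iθ₂}+r₃ω₃e^{iθ₃}=r₄ω₄e^{iθ₄}.
Eliminating the other unknown: ω₃ = r₂ω₂ sin(θ₄−θ₂) / [r₃ sin(θ₃−θ₄)].
Numerator sine = +0.35021; denominator sine = -0.83292.
Result = 0.1972·3.016·(+0.35021) / (0.531·(-0.83292)) = -0.47093 rad/s; magnitude 0.47093 rad/s.

0.471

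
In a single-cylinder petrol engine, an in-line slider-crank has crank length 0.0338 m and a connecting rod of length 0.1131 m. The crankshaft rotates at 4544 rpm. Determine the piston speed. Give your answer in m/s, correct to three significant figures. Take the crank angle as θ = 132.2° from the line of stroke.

9.46

ω = 2π·4544/60 = 475.8 rad/s
For an in-line slider-crank, x = r cosθ + √(L² − r² sin²θ), so v = −rω sinθ·[1 + r cosθ/√(L² − r² sin²θ)].
With r = 0.0338 m, L = 0.1131 m, θ = 132.2°: √(L² − r² sin²θ) = 0.11029 m.
v = −0.0338·475.8·0.74080·[1 + 0.0338·-0.67172/0.11029] = -9.4621 m/s.
|v| = 9.4621 m/s.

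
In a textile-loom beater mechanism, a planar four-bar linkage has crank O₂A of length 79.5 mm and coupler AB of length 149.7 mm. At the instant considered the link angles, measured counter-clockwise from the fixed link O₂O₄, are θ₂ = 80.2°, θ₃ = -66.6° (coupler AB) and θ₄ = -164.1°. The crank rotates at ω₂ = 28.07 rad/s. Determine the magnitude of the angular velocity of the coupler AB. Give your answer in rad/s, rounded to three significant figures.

13.5

ω₂ = 28.07 rad/s
Differentiating the loop-closure r₂e^{iθ₂}+r₃e^{iθ₃}=r₁+r₄e^{iθ₄} gives r₂ω₂e^{iθ₂}+r₃ω₃e^{iθ₃}=r₄ω₄e^{iθ₄}.
Eliminating the other unknown: ω₃ = r₂ω₂ sin(θ₄−θ₂) / [r₃ sin(θ₃−θ₄)].
Numerator sine = +0.90108; denominator sine = +0.99144.
Result = 0.0795·28.07·(+0.90108) / (0.1497·(+0.99144)) = +13.548 rad/s; magnitude 13.548 rad/s.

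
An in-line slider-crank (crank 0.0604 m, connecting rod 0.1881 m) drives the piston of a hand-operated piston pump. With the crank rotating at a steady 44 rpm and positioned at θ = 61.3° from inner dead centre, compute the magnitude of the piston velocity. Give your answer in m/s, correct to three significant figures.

ω = 2π·44/60 = 4.608 rad/s
For an in-line slider-crank, x = r cosθ + √(L² − r² sin²θ), so v = −rω sinθ·[1 + r cosθ/√(L² − r² sin²θ)].
With r = 0.0604 m, L = 0.1881 m, θ = 61.3°: √(L² − r² sin²θ) = 0.18048 m.
v = −0.0604·4.608·0.87715·[1 + 0.0604·0.48022/0.18048] = -0.28334 m/s.
|v| = 0.28334 m/s.

0.283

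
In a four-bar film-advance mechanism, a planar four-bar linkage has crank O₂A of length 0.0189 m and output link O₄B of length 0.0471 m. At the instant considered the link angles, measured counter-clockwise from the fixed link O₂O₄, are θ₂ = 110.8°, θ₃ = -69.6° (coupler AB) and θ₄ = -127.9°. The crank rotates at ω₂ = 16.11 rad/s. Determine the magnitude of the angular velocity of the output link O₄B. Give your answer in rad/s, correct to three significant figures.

ω₂ = 16.11 rad/s
Differentiating the loop-closure r₂e^{iθ₂}+r₃e^{iθ₃}=r₁+r₄e^{iθ₄} gives r₂ω₂e^{iθ₂}+r₃ω₃e^{iθ₃}=r₄ω₄e^{iθ₄}.
Eliminating the other unknown: ω₄ = r₂ω₂ sin(θ₂−θ₃) / [r₄ sin(θ₄−θ₃)].
Numerator sine = -0.00698; denominator sine = -0.85081.
Result = 0.0189·16.11·(-0.00698) / (0.0471·(-0.85081)) = +0.053044 rad/s; magnitude 0.053044 rad/s.

0.0530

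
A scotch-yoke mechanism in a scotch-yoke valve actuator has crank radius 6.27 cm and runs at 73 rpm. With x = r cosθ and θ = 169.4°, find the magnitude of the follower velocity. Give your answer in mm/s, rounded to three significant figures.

ω = 7.645 rad/s (from 73 rpm).
x = r cosθ ⇒ ẋ = −rω sinθ.
|v| = rω|sinθ| = 0.0627·7.645·|sin 169.4°| = 0.08817 m/s = 88.17 mm/s.

88.2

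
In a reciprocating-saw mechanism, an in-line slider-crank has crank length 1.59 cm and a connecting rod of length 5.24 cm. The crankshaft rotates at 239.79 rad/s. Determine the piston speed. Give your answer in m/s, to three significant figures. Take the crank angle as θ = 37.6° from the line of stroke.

ω = 239.8 rad/s
For an in-line slider-crank, x = r cosθ + √(L² − r² sin²θ), so v = −rω sinθ·[1 + r cosθ/√(L² − r² sin²θ)].
With r = 0.0159 m, L = 0.0524 m, θ = 37.6°: √(L² − r² sin²θ) = 0.051494 m.
v = −0.0159·239.8·0.61015·[1 + 0.0159·0.79229/0.051494] = -2.8954 m/s.
|v| = 2.8954 m/s.

2.90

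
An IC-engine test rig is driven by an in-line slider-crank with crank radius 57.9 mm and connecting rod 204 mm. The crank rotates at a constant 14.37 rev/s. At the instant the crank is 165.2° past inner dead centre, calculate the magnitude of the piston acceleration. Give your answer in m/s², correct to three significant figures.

339

ω = 2π·14.4 = 90.29 rad/s
x(θ) = r cosθ + √(L² − r² sin²θ); with ω constant, a = ω²·d²x/dθ².
d²x/dθ² = −r cosθ − r²(cos2θ)/√u − r⁴ sin²2θ/(4u^{3/2}),  u = L² − r² sin²θ = 0.0413972 m².
Substituting r = 0.0579 m, L = 0.204 m, θ = 165.2°: d²x/dθ² = +0.041571 m.
a = ω²·d²x/dθ² = (90.29)²·(+0.041571) = +338.9 m/s²;  |a| = 338.9 m/s².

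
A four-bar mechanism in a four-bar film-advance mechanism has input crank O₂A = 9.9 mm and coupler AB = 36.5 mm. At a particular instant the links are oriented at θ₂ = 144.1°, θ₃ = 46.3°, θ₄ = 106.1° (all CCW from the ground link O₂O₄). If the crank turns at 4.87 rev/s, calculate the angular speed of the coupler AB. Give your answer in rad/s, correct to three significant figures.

5.91

ω₂ = 30.6 rad/s (from 4.87 rev/s).
Differentiating the loop-closure r₂e^{iθ₂}+r₃e^{iθ₃}=r₁+r₄e^{iθ₄} gives r₂ω₂e^{iθ₂}+r₃ω₃e^{iθ₃}=r₄ω₄e^{iθ₄}.
Eliminating the other unknown: ω₃ = r₂ω₂ sin(θ₄−θ₂) / [r₃ sin(θ₃−θ₄)].
Numerator sine = -0.61566; denominator sine = -0.86427.
Result = 0.0099·30.6·(-0.61566) / (0.0365·(-0.86427)) = +5.9121 rad/s; magnitude 5.9121 rad/s.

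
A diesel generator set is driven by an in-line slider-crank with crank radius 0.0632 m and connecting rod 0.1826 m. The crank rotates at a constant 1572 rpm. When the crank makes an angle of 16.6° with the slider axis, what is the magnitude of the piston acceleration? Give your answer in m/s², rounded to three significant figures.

ω = 2π·1572/60 = 164.6 rad/s
x(θ) = r cosθ + √(L² − r² sin²θ); with ω constant, a = ω²·d²x/dθ².
d²x/dθ² = −r cosθ − r²(cos2θ)/√u − r⁴ sin²2θ/(4u^{3/2}),  u = L² − r² sin²θ = 0.0330168 m².
Substituting r = 0.0632 m, L = 0.1826 m, θ = 16.6°: d²x/dθ² = -0.079159 m.
a = ω²·d²x/dθ² = (164.6)²·(-0.079159) = -2145.2 m/s²;  |a| = 2145.2 m/s².

2150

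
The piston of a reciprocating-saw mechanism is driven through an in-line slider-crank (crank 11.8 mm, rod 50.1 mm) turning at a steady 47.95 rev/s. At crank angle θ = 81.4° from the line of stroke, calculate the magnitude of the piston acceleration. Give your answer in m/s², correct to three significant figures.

87.3

ω = 2π·48 = 301.3 rad/s
x(θ) = r cosθ + √(L² − r² sin²θ); with ω constant, a = ω²·d²x/dθ².
d²x/dθ² = −r cosθ − r²(cos2θ)/√u − r⁴ sin²2θ/(4u^{3/2}),  u = L² − r² sin²θ = 0.00237388 m².
Substituting r = 0.0118 m, L = 0.0501 m, θ = 81.4°: d²x/dθ² = +0.00096183 m.
a = ω²·d²x/dθ² = (301.3)²·(+0.00096183) = +87.304 m/s²;  |a| = 87.304 m/s².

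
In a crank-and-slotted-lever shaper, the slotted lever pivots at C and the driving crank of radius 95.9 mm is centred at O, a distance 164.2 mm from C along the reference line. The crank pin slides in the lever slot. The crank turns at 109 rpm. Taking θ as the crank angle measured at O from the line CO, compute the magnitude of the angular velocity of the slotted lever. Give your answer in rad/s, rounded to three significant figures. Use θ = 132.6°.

ω = 11.41 rad/s (from 109 rpm).
Crank pin A relative to C: A = (d + r cosθ, r sinθ); lever angle φ = atan2(r sinθ, d + r cosθ).
Differentiating tanφ: φ̇ = rω(d cosθ + r)/(d² + r² + 2dr cosθ).
d² + r² + 2dr cosθ = |CA|² = 0.0148412 m²;  d cosθ + r = -0.015243 m.
|ω_lever| = |0.0959·11.41·-0.015243| / 0.0148412 = 1.1243 rad/s.

1.12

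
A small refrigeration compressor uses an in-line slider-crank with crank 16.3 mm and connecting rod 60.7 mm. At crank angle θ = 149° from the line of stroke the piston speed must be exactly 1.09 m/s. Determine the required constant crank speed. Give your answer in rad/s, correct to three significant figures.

For an in-line slider-crank, |v_piston| = rω|sinθ|·[1 + r cosθ/√(L² − r² sin²θ)].
With r = 0.0163 m, L = 0.0607 m, θ = 149°: the bracketed kinematic factor |dx/dθ| = 0.006444 m.
ω = v/|dx/dθ| = 1.09/0.006444 = 169.15 rad/s.

169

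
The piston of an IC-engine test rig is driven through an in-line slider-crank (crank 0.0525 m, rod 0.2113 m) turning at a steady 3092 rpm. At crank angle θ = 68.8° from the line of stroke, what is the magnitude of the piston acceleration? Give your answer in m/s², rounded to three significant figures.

ω = 2π·3092/60 = 323.8 rad/s
x(θ) = r cosθ + √(L² − r² sin²θ); with ω constant, a = ω²·d²x/dθ².
d²x/dθ² = −r cosθ − r²(cos2θ)/√u − r⁴ sin²2θ/(4u^{3/2}),  u = L² − r² sin²θ = 0.0422519 m².
Substituting r = 0.0525 m, L = 0.2113 m, θ = 68.8°: d²x/dθ² = -0.0091828 m.
a = ω²·d²x/dθ² = (323.8)²·(-0.0091828) = -962.74 m/s²;  |a| = 962.74 m/s².

963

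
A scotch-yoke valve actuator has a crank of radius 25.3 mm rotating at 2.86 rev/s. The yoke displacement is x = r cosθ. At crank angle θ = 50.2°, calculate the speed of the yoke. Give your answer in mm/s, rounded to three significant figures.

ω = 17.97 rad/s (from 2.86 rev/s).
x = r cosθ ⇒ ẋ = −rω sinθ.
|v| = rω|sinθ| = 0.0253·17.97·|sin 50.2°| = 0.34929 m/s = 349.29 mm/s.

349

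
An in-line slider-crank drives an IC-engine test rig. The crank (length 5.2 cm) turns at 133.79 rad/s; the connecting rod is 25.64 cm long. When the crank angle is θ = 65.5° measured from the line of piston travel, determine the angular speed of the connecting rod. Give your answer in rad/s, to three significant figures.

11.4

ω = 133.8 rad/s
The rod makes angle φ with the slider axis where L sinφ = r sinθ; differentiating, L cosφ·φ̇ = r ω cosθ.
L cosφ = √(L² − r² sin²θ) = 0.252 m.
|ω_rod| = r ω |cosθ| / √(L² − r² sin²θ) = 0.052·133.8·0.41469/0.252 = 11.449 rad/s.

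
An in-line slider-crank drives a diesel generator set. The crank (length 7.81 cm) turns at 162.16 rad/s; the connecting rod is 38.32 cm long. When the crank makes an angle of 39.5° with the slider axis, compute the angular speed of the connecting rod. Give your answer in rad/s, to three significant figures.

25.7

ω = 162.2 rad/s
The rod makes angle φ with the slider axis where L sinφ = r sinθ; differentiating, L cosφ·φ̇ = r ω cosθ.
L cosφ = √(L² − r² sin²θ) = 0.37997 m.
|ω_rod| = r ω |cosθ| / √(L² − r² sin²θ) = 0.0781·162.2·0.77162/0.37997 = 25.719 rad/s.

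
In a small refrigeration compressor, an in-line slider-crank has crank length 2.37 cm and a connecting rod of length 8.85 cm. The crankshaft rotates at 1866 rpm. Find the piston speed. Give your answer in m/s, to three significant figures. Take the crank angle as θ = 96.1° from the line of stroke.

ω = 2π·1866/60 = 195.4 rad/s
For an in-line slider-crank, x = r cosθ + √(L² − r² sin²θ), so v = −rω sinθ·[1 + r cosθ/√(L² − r² sin²θ)].
With r = 0.0237 m, L = 0.0885 m, θ = 96.1°: √(L² − r² sin²θ) = 0.085305 m.
v = −0.0237·195.4·0.99434·[1 + 0.0237·-0.10626/0.085305] = -4.469 m/s.
|v| = 4.469 m/s.

4.47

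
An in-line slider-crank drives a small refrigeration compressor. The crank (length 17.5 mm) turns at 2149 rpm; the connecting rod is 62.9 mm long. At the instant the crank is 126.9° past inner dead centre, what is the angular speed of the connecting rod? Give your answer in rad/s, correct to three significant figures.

ω = 225 rad/s (converted from 2149 rpm).
The rod makes angle φ with the slider axis where L sinφ = r sinθ; differentiating, L cosφ·φ̇ = r ω cosθ.
L cosφ = √(L² − r² sin²θ) = 0.061323 m.
|ω_rod| = r ω |cosθ| / √(L² − r² sin²θ) = 0.0175·225·0.60042/0.061323 = 38.56 rad/s.

38.6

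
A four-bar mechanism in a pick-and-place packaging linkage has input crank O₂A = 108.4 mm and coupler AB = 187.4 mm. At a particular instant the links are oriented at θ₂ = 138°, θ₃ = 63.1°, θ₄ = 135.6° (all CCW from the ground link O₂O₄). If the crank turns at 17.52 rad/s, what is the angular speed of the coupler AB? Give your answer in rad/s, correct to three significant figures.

0.445

ω₂ = 17.52 rad/s
Differentiating the loop-closure r₂e^{iθ₂}+r₃e^{iθ₃}=r₁+r₄e^{iθ₄} gives r₂ω₂e^{iθ₂}+r₃ω₃e^{iθ₃}=r₄ω₄e^{iθ₄}.
Eliminating the other unknown: ω₃ = r₂ω₂ sin(θ₄−θ₂) / [r₃ sin(θ₃−θ₄)].
Numerator sine = -0.04188; denominator sine = -0.95372.
Result = 0.1084·17.52·(-0.04188) / (0.1874·(-0.95372)) = +0.44498 rad/s; magnitude 0.44498 rad/s.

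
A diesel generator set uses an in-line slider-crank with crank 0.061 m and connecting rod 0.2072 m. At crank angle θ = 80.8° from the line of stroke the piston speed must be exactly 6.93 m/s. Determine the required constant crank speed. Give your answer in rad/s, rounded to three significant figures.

For an in-line slider-crank, |v_piston| = rω|sinθ|·[1 + r cosθ/√(L² − r² sin²θ)].
With r = 0.061 m, L = 0.2072 m, θ = 80.8°: the bracketed kinematic factor |dx/dθ| = 0.063177 m.
ω = v/|dx/dθ| = 6.93/0.063177 = 109.69 rad/s.

110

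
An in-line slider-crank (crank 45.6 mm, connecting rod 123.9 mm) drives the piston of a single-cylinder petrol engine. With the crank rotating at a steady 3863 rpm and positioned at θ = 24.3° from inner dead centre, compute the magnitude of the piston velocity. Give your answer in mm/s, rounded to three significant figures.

10200

ω = 2π·3863/60 = 404.5 rad/s
For an in-line slider-crank, x = r cosθ + √(L² − r² sin²θ), so v = −rω sinθ·[1 + r cosθ/√(L² − r² sin²θ)].
With r = 0.0456 m, L = 0.1239 m, θ = 24.3°: √(L² − r² sin²θ) = 0.12247 m.
v = −0.0456·404.5·0.41151·[1 + 0.0456·0.91140/0.12247] = -10.167 m/s.
|v| = 10.167 m/s = 10167 mm/s.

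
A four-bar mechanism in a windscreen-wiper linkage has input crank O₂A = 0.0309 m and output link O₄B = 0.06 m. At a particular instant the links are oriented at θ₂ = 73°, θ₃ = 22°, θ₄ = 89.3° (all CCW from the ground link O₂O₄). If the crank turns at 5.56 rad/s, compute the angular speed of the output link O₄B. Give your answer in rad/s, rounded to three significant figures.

ω₂ = 5.56 rad/s
Differentiating the loop-closure r₂e^{iθ₂}+r₃e^{iθ₃}=r₁+r₄e^{iθ₄} gives r₂ω₂e^{iθ₂}+r₃ω₃e^{iθ₃}=r₄ω₄e^{iθ₄}.
Eliminating the other unknown: ω₄ = r₂ω₂ sin(θ₂−θ₃) / [r₄ sin(θ₄−θ₃)].
Numerator sine = +0.77715; denominator sine = +0.92254.
Result = 0.0309·5.56·(+0.77715) / (0.06·(+0.92254)) = +2.4121 rad/s; magnitude 2.4121 rad/s.

2.41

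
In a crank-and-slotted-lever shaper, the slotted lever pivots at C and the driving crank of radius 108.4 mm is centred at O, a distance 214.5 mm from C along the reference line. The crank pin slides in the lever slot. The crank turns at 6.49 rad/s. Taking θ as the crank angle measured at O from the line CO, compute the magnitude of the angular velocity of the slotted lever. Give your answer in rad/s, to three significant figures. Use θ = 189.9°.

6.06

ω = 6.49 rad/s
Crank pin A relative to C: A = (d + r cosθ, r sinθ); lever angle φ = atan2(r sinθ, d + r cosθ).
Differentiating tanφ: φ̇ = rω(d cosθ + r)/(d² + r² + 2dr cosθ).
d² + r² + 2dr cosθ = |CA|² = 0.0119497 m²;  d cosθ + r = -0.10291 m.
|ω_lever| = |0.1084·6.49·-0.10291| / 0.0119497 = 6.0584 rad/s.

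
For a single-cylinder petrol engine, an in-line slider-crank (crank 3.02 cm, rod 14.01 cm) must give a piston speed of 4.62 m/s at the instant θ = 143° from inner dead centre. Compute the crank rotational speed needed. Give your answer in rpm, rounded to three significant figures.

For an in-line slider-crank, |v_piston| = rω|sinθ|·[1 + r cosθ/√(L² − r² sin²θ)].
With r = 0.0302 m, L = 0.1401 m, θ = 143°: the bracketed kinematic factor |dx/dθ| = 0.015019 m.
ω = v/|dx/dθ| = 4.62/0.015019 = 307.6 rad/s.
N = 60ω/(2π) = 2937.4 rpm.

2940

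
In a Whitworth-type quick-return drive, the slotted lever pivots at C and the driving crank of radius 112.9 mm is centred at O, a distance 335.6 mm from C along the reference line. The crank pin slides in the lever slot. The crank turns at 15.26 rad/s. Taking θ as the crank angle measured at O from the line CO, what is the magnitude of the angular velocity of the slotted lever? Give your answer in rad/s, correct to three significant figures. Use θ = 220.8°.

ω = 15.26 rad/s
Crank pin A relative to C: A = (d + r cosθ, r sinθ); lever angle φ = atan2(r sinθ, d + r cosθ).
Differentiating tanφ: φ̇ = rω(d cosθ + r)/(d² + r² + 2dr cosθ).
d² + r² + 2dr cosθ = |CA|² = 0.0680098 m²;  d cosθ + r = -0.14115 m.
|ω_lever| = |0.1129·15.26·-0.14115| / 0.0680098 = 3.5756 rad/s.

3.58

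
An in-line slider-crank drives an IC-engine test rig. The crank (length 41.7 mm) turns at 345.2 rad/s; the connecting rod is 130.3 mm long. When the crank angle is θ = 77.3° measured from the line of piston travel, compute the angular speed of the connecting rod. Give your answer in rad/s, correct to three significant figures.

25.6

ω = 345.2 rad/s
The rod makes angle φ with the slider axis where L sinφ = r sinθ; differentiating, L cosφ·φ̇ = r ω cosθ.
L cosφ = √(L² − r² sin²θ) = 0.12379 m.
|ω_rod| = r ω |cosθ| / √(L² − r² sin²θ) = 0.0417·345.2·0.21985/0.12379 = 25.565 rad/s.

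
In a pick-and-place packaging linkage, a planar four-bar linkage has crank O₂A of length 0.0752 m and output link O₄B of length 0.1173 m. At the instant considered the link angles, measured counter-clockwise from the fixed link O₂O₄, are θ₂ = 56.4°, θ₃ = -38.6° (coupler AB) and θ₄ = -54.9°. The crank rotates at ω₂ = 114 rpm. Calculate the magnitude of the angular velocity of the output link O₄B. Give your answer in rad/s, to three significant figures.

ω₂ = 11.94 rad/s (from 114 rpm).
Differentiating the loop-closure r₂e^{iθ₂}+r₃e^{iθ₃}=r₁+r₄e^{iθ₄} gives r₂ω₂e^{iθ₂}+r₃ω₃e^{iθ₃}=r₄ω₄e^{iθ₄}.
Eliminating the other unknown: ω₄ = r₂ω₂ sin(θ₂−θ₃) / [r₄ sin(θ₄−θ₃)].
Numerator sine = +0.99619; denominator sine = -0.28067.
Result = 0.0752·11.94·(+0.99619) / (0.1173·(-0.28067)) = -27.165 rad/s; magnitude 27.165 rad/s.

27.2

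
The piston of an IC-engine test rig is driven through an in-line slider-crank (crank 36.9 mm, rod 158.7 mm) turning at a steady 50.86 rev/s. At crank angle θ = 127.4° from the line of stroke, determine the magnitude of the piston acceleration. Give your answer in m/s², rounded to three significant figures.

ω = 2π·50.9 = 319.6 rad/s
x(θ) = r cosθ + √(L² − r² sin²θ); with ω constant, a = ω²·d²x/dθ².
d²x/dθ² = −r cosθ − r²(cos2θ)/√u − r⁴ sin²2θ/(4u^{3/2}),  u = L² − r² sin²θ = 0.0243264 m².
Substituting r = 0.0369 m, L = 0.1587 m, θ = 127.4°: d²x/dθ² = +0.024587 m.
a = ω²·d²x/dθ² = (319.6)²·(+0.024587) = +2510.9 m/s²;  |a| = 2510.9 m/s².

2510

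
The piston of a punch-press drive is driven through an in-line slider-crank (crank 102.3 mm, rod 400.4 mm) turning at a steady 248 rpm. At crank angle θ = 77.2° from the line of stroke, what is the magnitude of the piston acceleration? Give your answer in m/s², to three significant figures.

ω = 2π·248/60 = 25.97 rad/s
x(θ) = r cosθ + √(L² − r² sin²θ); with ω constant, a = ω²·d²x/dθ².
d²x/dθ² = −r cosθ − r²(cos2θ)/√u − r⁴ sin²2θ/(4u^{3/2}),  u = L² − r² sin²θ = 0.150369 m².
Substituting r = 0.1023 m, L = 0.4004 m, θ = 77.2°: d²x/dθ² = +0.0015867 m.
a = ω²·d²x/dθ² = (25.97)²·(+0.0015867) = +1.0702 m/s²;  |a| = 1.0702 m/s².

1.07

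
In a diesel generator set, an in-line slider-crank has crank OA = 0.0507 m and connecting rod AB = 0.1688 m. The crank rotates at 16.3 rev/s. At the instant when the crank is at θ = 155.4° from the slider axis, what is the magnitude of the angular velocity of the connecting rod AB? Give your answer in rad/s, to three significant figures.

28.2

ω = 102.4 rad/s (converted from 16.3 rev/s).
The rod makes angle φ with the slider axis where L sinφ = r sinθ; differentiating, L cosφ·φ̇ = r ω cosθ.
L cosφ = √(L² − r² sin²θ) = 0.16748 m.
|ω_rod| = r ω |cosθ| / √(L² − r² sin²θ) = 0.0507·102.4·0.90924/0.16748 = 28.19 rad/s.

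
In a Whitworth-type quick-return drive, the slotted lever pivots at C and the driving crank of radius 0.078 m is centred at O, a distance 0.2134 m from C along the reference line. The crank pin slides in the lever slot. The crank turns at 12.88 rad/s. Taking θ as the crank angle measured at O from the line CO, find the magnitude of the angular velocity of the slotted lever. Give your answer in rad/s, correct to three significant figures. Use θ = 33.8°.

3.24

ω = 12.88 rad/s
Crank pin A relative to C: A = (d + r cosθ, r sinθ); lever angle φ = atan2(r sinθ, d + r cosθ).
Differentiating tanφ: φ̇ = rω(d cosθ + r)/(d² + r² + 2dr cosθ).
d² + r² + 2dr cosθ = |CA|² = 0.0792874 m²;  d cosθ + r = +0.25533 m.
|ω_lever| = |0.078·12.88·+0.25533| / 0.0792874 = 3.2353 rad/s.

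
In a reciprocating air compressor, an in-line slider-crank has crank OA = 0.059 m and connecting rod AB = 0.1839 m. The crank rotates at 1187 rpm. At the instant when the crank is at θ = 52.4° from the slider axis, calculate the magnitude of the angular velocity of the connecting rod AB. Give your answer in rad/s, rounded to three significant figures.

ω = 124.3 rad/s (converted from 1187 rpm).
The rod makes angle φ with the slider axis where L sinφ = r sinθ; differentiating, L cosφ·φ̇ = r ω cosθ.
L cosφ = √(L² − r² sin²θ) = 0.17786 m.
|ω_rod| = r ω |cosθ| / √(L² − r² sin²θ) = 0.059·124.3·0.61015/0.17786 = 25.159 rad/s.

25.2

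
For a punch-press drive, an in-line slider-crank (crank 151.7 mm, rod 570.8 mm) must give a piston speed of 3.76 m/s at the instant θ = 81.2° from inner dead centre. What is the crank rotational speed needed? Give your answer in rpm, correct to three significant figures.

230

For an in-line slider-crank, |v_piston| = rω|sinθ|·[1 + r cosθ/√(L² − r² sin²θ)].
With r = 0.1517 m, L = 0.5708 m, θ = 81.2°: the bracketed kinematic factor |dx/dθ| = 0.15623 m.
ω = v/|dx/dθ| = 3.76/0.15623 = 24.067 rad/s.
N = 60ω/(2π) = 229.82 rpm.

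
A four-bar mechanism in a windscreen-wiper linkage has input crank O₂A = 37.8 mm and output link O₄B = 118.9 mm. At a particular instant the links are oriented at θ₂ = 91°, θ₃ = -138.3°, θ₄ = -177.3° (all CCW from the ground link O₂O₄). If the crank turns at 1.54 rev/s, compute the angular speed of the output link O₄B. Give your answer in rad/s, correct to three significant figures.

3.71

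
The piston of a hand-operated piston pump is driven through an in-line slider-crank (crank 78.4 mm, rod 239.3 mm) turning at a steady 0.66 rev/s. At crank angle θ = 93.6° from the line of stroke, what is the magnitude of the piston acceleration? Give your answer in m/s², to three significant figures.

ω = 2π·0.66 = 4.147 rad/s
x(θ) = r cosθ + √(L² − r² sin²θ); with ω constant, a = ω²·d²x/dθ².
d²x/dθ² = −r cosθ − r²(cos2θ)/√u − r⁴ sin²2θ/(4u^{3/2}),  u = L² − r² sin²θ = 0.0511422 m².
Substituting r = 0.0784 m, L = 0.2393 m, θ = 93.6°: d²x/dθ² = +0.031875 m.
a = ω²·d²x/dθ² = (4.147)²·(+0.031875) = +0.54815 m/s²;  |a| = 0.54815 m/s².

0.548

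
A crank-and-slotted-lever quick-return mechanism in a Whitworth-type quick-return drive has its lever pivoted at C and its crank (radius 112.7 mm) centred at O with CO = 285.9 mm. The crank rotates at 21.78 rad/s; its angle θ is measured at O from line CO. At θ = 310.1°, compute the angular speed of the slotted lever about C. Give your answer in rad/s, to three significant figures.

ω = 21.78 rad/s
Crank pin A relative to C: A = (d + r cosθ, r sinθ); lever angle φ = atan2(r sinθ, d + r cosθ).
Differentiating tanφ: φ̇ = rω(d cosθ + r)/(d² + r² + 2dr cosθ).
d² + r² + 2dr cosθ = |CA|² = 0.135949 m²;  d cosθ + r = +0.29685 m.
|ω_lever| = |0.1127·21.78·+0.29685| / 0.135949 = 5.3598 rad/s.

5.36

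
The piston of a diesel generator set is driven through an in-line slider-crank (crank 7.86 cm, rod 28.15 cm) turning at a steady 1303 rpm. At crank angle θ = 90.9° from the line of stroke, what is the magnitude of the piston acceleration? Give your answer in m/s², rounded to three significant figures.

448

ω = 2π·1303/60 = 136.4 rad/s
x(θ) = r cosθ + √(L² − r² sin²θ); with ω constant, a = ω²·d²x/dθ².
d²x/dθ² = −r cosθ − r²(cos2θ)/√u − r⁴ sin²2θ/(4u^{3/2}),  u = L² − r² sin²θ = 0.0730658 m².
Substituting r = 0.0786 m, L = 0.2815 m, θ = 90.9°: d²x/dθ² = +0.024078 m.
a = ω²·d²x/dθ² = (136.4)²·(+0.024078) = +448.3 m/s²;  |a| = 448.3 m/s².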